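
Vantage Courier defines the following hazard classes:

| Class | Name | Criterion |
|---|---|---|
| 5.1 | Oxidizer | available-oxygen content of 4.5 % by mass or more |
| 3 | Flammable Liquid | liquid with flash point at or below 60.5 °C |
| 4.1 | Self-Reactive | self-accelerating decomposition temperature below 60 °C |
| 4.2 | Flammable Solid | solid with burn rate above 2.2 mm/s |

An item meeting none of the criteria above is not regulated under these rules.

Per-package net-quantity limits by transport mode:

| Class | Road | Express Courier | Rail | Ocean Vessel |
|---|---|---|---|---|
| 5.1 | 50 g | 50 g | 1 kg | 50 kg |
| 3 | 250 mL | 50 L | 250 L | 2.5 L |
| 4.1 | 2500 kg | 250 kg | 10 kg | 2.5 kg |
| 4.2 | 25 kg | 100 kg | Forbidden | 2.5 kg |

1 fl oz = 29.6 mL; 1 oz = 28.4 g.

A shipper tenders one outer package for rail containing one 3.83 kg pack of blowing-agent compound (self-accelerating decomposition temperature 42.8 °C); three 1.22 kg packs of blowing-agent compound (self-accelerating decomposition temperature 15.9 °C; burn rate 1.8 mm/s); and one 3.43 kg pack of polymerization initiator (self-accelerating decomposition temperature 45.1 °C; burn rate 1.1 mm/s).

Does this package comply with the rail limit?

Blowing-agent compound: self-accelerating decomposition temperature 42.8 °C < 60 °C → Class 4.1 (Self-Reactive).
The blowing-agent compound has self-accelerating decomposition temperature 15.9 °C, which is < 60 °C, so it is Class 4.1 (Self-Reactive).
The polymerization initiator has self-accelerating decomposition temperature 45.1 °C, which is < 60 °C, so it is Class 4.1 (Self-Reactive).
Total Class 4.1: 3.83 kg + (three 1.22 kg packs = 3.66 kg) + 3.43 kg = 10.92 kg.
That exceeds the Class 4.1 rail limit of 10 kg.

No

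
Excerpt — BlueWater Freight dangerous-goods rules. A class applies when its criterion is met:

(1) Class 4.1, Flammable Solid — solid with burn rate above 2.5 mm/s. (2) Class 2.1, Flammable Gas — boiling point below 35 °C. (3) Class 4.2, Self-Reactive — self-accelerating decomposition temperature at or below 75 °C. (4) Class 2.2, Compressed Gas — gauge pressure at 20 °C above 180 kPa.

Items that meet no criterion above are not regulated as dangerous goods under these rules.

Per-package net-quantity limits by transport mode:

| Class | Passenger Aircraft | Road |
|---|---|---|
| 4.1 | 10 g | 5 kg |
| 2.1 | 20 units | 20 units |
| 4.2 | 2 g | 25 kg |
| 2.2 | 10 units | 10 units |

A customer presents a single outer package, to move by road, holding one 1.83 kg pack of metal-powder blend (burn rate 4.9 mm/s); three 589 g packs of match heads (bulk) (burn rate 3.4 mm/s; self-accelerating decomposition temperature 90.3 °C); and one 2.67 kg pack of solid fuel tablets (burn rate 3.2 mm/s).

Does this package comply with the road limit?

No

The metal-powder blend has burn rate 4.9 mm/s, which is > 2.5 mm/s, so it is Class 4.1 (Flammable Solid).
Burn rate 3.4 mm/s meets the Class 4.1 criterion (Flammable Solid), so the match heads (bulk) are Class 4.1.
Burn rate 3.2 mm/s meets the Class 4.1 criterion (Flammable Solid), so the solid fuel tablets are Class 4.1.
Class 4.1 net quantity: 1.83 kg + (three 589 g packs = 1.767 kg) + 2.67 kg = 6.267 kg.
That exceeds the Class 4.1 road limit of 5 kg.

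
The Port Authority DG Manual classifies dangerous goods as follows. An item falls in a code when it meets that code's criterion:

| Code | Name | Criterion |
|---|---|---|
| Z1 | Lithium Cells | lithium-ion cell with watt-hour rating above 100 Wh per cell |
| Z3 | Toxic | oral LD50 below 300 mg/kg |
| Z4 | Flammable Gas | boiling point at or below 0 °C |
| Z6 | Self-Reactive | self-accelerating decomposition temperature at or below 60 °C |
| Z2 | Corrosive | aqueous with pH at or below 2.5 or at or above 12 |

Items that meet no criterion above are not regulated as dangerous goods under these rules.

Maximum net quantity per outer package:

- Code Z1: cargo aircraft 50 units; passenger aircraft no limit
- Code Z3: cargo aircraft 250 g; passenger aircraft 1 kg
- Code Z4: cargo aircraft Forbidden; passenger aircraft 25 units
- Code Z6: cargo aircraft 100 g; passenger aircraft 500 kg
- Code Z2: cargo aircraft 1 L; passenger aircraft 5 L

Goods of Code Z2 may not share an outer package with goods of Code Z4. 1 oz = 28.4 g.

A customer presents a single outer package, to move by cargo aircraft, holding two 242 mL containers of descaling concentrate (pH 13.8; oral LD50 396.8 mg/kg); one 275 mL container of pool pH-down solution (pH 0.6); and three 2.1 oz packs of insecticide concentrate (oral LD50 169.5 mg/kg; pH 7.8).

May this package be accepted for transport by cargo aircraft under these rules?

Yes

The descaling concentrate has pH 13.8, which is ≥ 12, so it is Code Z2 (Corrosive).
Pool pH-down solution: pH 0.6 ≤ 2.5 → Code Z2 (Corrosive).
Insecticide concentrate: oral LD50 169.5 mg/kg < 300 mg/kg → Code Z3 (Toxic).
Total Code Z2: (two 242 mL containers = 484 mL) + 275 mL = 759 mL.
759 mL is within the cargo aircraft limit of 1 L for Code Z2.
Code Z3 quantity: three 2.1 oz packs = 178.92 g.
178.92 g ≤ 250 g (cargo aircraft limit, Code Z3) — within limit.
The segregation rule (Code Z2 with Code Z4) does not apply to Code Z2 with Code Z3.
Every hazard code is within its cargo aircraft limit and no segregation rule is violated.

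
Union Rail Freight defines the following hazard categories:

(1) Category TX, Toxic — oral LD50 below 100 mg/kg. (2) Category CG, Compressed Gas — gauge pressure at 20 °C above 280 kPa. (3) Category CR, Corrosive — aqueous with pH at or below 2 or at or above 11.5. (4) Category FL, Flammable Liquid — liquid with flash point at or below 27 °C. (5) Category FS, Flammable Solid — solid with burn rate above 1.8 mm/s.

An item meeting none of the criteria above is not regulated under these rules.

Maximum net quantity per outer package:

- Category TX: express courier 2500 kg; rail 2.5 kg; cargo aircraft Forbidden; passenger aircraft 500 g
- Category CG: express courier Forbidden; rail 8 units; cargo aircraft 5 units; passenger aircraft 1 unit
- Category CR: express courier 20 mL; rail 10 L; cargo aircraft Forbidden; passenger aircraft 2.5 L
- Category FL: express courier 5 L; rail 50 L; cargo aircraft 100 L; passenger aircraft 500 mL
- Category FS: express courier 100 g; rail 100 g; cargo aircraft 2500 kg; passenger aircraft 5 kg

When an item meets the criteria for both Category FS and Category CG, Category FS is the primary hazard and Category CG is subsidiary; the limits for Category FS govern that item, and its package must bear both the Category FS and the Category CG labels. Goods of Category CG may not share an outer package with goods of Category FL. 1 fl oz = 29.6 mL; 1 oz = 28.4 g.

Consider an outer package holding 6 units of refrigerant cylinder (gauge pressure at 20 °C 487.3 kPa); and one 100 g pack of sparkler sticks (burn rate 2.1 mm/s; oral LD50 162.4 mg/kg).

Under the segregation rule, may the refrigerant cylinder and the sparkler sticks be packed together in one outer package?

Yes

With gauge pressure at 20 °C 487.3 kPa (> 280 kPa), the refrigerant cylinder falls in Category CG.
With burn rate 2.1 mm/s (> 1.8 mm/s), the sparkler sticks fall in Category FS.
No segregation rule bars Category CG with Category FS.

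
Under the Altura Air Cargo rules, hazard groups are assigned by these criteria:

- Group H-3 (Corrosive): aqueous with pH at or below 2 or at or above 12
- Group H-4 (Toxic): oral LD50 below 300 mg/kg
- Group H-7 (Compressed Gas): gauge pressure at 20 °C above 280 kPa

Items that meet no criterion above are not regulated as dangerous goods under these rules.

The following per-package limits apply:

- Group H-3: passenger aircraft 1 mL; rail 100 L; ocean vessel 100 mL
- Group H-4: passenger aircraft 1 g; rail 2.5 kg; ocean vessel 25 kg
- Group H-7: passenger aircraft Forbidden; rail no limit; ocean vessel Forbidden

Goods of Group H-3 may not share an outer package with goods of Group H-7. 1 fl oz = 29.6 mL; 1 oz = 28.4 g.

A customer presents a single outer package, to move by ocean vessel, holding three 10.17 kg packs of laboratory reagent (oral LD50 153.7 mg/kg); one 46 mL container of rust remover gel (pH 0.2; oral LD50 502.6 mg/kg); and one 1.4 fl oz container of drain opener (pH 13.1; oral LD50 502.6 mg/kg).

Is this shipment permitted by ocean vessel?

Oral LD50 153.7 mg/kg meets the Group H-4 criterion (Toxic), so the laboratory reagent is Group H-4.
pH 0.2 meets the Group H-3 criterion (Corrosive), so the rust remover gel is Group H-3.
pH 13.1 meets the Group H-3 criterion (Corrosive), so the drain opener is Group H-3.
Total Group H-3: 46 mL + (one 1.4 fl oz container = 41.44 mL) = 87.44 mL.
87.44 mL ≤ 100 mL (ocean vessel limit, Group H-3) — within limit.
Group H-4 quantity: three 10.17 kg packs = 30.51 kg.
30.51 kg exceeds the ocean vessel limit of 25 kg for Group H-4.
The segregation rule (Group H-3 with Group H-7) does not apply to Group H-3 with Group H-4.

No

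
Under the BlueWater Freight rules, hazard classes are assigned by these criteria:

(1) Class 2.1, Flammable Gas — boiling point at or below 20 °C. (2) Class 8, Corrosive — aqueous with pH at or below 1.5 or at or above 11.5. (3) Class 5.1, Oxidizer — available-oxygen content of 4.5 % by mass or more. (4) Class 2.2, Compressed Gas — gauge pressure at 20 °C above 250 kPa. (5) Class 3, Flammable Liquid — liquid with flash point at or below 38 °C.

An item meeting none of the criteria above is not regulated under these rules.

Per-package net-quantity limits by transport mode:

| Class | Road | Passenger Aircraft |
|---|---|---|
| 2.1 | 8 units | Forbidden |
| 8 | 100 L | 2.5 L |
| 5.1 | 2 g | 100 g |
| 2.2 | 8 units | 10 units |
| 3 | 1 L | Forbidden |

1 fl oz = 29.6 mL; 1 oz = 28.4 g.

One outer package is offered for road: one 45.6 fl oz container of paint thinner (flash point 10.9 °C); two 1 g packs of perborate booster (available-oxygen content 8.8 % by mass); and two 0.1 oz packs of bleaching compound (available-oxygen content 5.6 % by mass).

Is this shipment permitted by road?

The paint thinner has flash point 10.9 °C, which is ≤ 38 °C, so it is Class 3 (Flammable Liquid).
The perborate booster has available-oxygen content 8.8 % by mass, which is ≥ 4.5 % by mass, so it is Class 5.1 (Oxidizer).
Bleaching compound: available-oxygen content 5.6 % by mass ≥ 4.5 % by mass → Class 5.1 (Oxidizer).
Total Class 5.1: (two 1 g packs = 2 g) + (two 0.1 oz packs = 5.68 g) = 7.68 g.
7.68 g > 2 g (road limit, Class 5.1) — over the limit.
Class 3 quantity: one 45.6 fl oz container = 1349.76 mL.
1349.76 mL > 1 L (road limit, Class 3) — over the limit.

No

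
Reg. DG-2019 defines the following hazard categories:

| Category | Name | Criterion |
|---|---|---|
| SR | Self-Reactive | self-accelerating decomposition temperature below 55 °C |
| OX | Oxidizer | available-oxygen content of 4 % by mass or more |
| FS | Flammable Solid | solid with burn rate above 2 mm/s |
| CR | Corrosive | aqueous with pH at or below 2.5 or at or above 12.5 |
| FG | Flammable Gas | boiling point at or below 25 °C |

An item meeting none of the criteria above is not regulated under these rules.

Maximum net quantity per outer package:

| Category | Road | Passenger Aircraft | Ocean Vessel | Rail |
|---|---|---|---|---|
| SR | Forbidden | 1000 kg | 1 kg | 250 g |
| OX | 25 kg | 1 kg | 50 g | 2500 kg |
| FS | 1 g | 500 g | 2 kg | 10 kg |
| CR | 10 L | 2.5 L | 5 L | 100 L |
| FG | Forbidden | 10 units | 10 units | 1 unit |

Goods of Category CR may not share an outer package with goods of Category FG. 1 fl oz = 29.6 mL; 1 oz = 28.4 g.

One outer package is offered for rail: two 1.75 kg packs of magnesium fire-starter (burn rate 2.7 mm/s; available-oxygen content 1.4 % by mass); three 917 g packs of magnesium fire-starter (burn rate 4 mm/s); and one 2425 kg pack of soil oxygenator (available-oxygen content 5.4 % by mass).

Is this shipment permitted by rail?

With burn rate 2.7 mm/s (> 2 mm/s), the magnesium fire-starter falls in Category FS.
The magnesium fire-starter has burn rate 4 mm/s, which is > 2 mm/s, so it is Category FS (Flammable Solid).
The soil oxygenator has available-oxygen content 5.4 % by mass, which is ≥ 4 % by mass, so it is Category OX (Oxidizer).
Total Category FS: (two 1.75 kg packs = 3.5 kg) + (three 917 g packs = 2.751 kg) = 6.251 kg.
That is within the Category FS rail limit of 10 kg.
Category OX quantity: 2425 kg.
That is within the Category OX rail limit of 2500 kg.
The segregation rule (Category CR with Category FG) does not apply to Category FS with Category OX.
Every hazard category is within its rail limit and no segregation rule is violated.

Yes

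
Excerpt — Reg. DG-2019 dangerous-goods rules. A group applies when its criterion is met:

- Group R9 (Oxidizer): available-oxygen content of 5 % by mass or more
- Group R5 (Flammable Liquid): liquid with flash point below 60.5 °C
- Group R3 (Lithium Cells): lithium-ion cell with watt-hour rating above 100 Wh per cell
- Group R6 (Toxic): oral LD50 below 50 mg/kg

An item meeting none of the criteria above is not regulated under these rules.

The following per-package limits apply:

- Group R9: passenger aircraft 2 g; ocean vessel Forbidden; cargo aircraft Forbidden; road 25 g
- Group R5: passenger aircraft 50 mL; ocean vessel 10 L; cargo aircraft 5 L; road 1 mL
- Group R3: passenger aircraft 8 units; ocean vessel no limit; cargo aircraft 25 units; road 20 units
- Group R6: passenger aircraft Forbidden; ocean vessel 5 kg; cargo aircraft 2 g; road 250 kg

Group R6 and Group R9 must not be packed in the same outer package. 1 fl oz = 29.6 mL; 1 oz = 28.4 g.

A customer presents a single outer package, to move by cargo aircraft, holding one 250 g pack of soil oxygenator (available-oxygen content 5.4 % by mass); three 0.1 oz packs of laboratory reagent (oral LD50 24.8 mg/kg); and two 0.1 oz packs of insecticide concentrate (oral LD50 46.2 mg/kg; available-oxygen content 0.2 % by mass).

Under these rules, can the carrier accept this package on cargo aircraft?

No

Soil oxygenator: available-oxygen content 5.4 % by mass ≥ 5 % by mass → Group R9 (Oxidizer).
Laboratory reagent: oral LD50 24.8 mg/kg < 50 mg/kg → Group R6 (Toxic).
The insecticide concentrate has oral LD50 46.2 mg/kg, which is < 50 mg/kg, so it is Group R6 (Toxic).
Total Group R6: (three 0.1 oz packs = 8.52 g) + (two 0.1 oz packs = 5.68 g) = 14.2 g.
14.2 g > 2 g (cargo aircraft limit, Group R6) — over the limit.
Group R9 quantity: 250 g.
By cargo aircraft, Group R9 is Forbidden regardless of quantity.
Group R6 and Group R9 may not share an outer package.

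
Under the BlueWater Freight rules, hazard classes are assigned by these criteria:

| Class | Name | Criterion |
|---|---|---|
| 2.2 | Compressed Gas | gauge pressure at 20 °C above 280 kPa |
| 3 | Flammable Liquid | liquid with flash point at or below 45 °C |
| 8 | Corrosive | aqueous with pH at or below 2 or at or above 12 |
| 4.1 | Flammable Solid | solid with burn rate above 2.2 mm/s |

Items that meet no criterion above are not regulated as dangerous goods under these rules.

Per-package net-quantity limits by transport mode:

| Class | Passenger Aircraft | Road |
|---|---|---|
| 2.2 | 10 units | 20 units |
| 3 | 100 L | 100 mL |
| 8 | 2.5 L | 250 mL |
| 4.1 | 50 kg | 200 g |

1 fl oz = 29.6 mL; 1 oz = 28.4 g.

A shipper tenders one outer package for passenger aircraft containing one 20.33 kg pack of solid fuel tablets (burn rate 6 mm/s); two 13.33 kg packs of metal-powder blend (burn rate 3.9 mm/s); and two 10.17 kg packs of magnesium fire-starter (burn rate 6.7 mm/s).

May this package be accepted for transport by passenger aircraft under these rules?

With burn rate 6 mm/s (> 2.2 mm/s), the solid fuel tablets fall in Class 4.1.
With burn rate 3.9 mm/s (> 2.2 mm/s), the metal-powder blend falls in Class 4.1.
With burn rate 6.7 mm/s (> 2.2 mm/s), the magnesium fire-starter falls in Class 4.1.
Total Class 4.1: 20.33 kg + (two 13.33 kg packs = 26.66 kg) + (two 10.17 kg packs = 20.34 kg) = 67.33 kg.
67.33 kg exceeds the passenger aircraft limit of 50 kg for Class 4.1.

No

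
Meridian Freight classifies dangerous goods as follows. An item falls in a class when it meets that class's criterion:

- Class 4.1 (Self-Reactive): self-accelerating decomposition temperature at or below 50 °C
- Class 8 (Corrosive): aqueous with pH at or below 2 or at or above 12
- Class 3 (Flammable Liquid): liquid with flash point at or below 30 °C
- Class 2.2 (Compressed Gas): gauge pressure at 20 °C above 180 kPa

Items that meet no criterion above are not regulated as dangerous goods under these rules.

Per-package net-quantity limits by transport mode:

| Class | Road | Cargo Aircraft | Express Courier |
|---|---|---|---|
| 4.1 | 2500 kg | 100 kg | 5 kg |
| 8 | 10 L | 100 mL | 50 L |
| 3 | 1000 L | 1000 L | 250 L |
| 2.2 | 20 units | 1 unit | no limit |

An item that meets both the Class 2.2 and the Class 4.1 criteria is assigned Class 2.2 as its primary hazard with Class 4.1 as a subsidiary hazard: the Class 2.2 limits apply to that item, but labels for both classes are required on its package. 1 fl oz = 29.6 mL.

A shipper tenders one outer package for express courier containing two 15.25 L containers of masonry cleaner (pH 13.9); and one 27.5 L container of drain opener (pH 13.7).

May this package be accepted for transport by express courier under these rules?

The masonry cleaner has pH 13.9, which is ≥ 12, so it is Class 8 (Corrosive).
pH 13.7 meets the Class 8 criterion (Corrosive), so the drain opener is Class 8.
Class 8 net quantity: (two 15.25 L containers = 30.5 L) + 27.5 L = 58 L.
58 L exceeds the express courier limit of 50 L for Class 8.

No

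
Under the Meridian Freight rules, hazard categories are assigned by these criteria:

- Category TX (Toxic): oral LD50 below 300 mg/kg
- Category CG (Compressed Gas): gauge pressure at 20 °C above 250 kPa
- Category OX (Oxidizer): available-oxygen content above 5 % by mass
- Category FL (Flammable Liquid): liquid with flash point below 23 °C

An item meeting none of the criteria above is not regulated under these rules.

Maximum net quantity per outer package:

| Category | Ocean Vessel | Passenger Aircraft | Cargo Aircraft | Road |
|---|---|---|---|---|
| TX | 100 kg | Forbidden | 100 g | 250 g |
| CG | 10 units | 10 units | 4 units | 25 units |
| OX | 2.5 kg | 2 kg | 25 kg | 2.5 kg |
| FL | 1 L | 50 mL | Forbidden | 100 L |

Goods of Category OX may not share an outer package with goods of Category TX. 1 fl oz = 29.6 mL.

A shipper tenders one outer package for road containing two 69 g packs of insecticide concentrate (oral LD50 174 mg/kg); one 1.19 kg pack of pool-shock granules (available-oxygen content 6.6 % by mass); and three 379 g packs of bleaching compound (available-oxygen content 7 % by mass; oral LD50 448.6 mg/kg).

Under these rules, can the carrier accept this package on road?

No

Oral LD50 174 mg/kg meets the Category TX criterion (Toxic), so the insecticide concentrate is Category TX.
Available-oxygen content 6.6 % by mass meets the Category OX criterion (Oxidizer), so the pool-shock granules are Category OX.
The bleaching compound has available-oxygen content 7 % by mass, which is > 5 % by mass, so it is Category OX (Oxidizer).
Total Category OX: 1.19 kg + (three 379 g packs = 1.137 kg) = 2.327 kg.
2.327 kg ≤ 2.5 kg (road limit, Category OX) — within limit.
Category TX quantity: two 69 g packs = 138 g.
138 g is within the road limit of 250 g for Category TX.
Category OX and Category TX may not share an outer package.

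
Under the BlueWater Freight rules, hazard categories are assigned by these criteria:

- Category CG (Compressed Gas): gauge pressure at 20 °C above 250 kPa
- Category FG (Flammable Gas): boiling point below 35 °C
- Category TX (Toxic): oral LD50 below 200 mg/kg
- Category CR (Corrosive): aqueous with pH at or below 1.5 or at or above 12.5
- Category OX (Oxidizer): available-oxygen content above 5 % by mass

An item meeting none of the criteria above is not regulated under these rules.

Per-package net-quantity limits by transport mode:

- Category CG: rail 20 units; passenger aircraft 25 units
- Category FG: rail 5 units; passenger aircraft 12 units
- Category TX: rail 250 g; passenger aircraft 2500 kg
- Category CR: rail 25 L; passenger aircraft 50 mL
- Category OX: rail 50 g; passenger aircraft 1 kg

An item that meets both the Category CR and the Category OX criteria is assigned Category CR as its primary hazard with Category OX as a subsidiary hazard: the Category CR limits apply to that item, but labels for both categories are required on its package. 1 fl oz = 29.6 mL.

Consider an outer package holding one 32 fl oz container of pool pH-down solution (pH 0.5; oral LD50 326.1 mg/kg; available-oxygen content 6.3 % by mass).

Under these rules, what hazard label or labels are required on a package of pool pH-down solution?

With pH 0.5 (≤ 1.5), the pool pH-down solution falls in Category CR.
The pool pH-down solution has available-oxygen content 6.3 % by mass, which is > 5 % by mass, so it is Category OX (Oxidizer).
By the precedence rule Category CR is primary and Category OX is subsidiary, and that rule requires both labels on the package.

Category CR and OX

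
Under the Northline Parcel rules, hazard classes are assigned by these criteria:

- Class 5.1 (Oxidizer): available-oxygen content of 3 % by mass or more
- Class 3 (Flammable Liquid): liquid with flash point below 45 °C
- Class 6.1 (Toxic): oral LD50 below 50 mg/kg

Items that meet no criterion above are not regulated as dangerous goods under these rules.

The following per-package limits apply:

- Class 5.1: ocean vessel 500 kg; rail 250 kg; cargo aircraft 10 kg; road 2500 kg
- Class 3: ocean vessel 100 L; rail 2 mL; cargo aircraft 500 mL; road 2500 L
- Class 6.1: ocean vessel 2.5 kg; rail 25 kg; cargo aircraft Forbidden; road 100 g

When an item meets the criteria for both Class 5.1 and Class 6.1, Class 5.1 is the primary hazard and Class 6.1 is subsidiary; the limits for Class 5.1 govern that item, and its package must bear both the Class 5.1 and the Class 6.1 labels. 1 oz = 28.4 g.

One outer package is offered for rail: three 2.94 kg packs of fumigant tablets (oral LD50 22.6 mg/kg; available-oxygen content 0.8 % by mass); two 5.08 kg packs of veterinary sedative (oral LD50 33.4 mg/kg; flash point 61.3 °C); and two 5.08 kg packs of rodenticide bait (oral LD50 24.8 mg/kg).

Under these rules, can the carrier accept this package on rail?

Fumigant tablets: oral LD50 22.6 mg/kg < 50 mg/kg → Class 6.1 (Toxic).
The veterinary sedative has oral LD50 33.4 mg/kg, which is < 50 mg/kg, so it is Class 6.1 (Toxic).
Oral LD50 24.8 mg/kg meets the Class 6.1 criterion (Toxic), so the rodenticide bait is Class 6.1.
Total Class 6.1: (three 2.94 kg packs = 8.82 kg) + (two 5.08 kg packs = 10.16 kg) + (two 5.08 kg packs = 10.16 kg) = 29.14 kg.
That exceeds the Class 6.1 rail limit of 25 kg.

No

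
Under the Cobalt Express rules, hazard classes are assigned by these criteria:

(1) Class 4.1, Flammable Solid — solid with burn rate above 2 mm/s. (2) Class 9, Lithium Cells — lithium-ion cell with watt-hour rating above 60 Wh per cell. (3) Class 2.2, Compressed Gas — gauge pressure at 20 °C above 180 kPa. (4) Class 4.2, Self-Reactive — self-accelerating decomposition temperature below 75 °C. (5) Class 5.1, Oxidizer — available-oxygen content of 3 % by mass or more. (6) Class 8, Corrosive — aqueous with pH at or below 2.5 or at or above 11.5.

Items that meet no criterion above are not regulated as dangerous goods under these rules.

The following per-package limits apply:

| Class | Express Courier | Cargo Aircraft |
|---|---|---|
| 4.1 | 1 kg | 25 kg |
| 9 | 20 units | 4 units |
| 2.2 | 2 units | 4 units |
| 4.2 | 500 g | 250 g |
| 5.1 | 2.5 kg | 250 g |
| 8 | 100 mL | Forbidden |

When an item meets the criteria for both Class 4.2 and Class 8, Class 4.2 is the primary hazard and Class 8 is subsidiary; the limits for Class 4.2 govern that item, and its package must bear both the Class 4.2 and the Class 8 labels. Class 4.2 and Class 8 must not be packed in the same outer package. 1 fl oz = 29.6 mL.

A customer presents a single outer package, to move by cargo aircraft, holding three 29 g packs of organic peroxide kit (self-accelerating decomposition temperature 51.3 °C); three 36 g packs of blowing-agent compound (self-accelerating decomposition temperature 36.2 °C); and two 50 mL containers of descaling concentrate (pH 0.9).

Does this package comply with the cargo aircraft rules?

No

The organic peroxide kit has self-accelerating decomposition temperature 51.3 °C, which is < 75 °C, so it is Class 4.2 (Self-Reactive).
With self-accelerating decomposition temperature 36.2 °C (< 75 °C), the blowing-agent compound falls in Class 4.2.
pH 0.9 meets the Class 8 criterion (Corrosive), so the descaling concentrate is Class 8.
Class 4.2 net quantity: (three 29 g packs = 87 g) + (three 36 g packs = 108 g) = 195 g.
That is within the Class 4.2 cargo aircraft limit of 250 g.
Class 8 quantity: two 50 mL containers = 100 mL.
Class 8 is Forbidden by cargo aircraft.
Class 4.2 and Class 8 may not share an outer package.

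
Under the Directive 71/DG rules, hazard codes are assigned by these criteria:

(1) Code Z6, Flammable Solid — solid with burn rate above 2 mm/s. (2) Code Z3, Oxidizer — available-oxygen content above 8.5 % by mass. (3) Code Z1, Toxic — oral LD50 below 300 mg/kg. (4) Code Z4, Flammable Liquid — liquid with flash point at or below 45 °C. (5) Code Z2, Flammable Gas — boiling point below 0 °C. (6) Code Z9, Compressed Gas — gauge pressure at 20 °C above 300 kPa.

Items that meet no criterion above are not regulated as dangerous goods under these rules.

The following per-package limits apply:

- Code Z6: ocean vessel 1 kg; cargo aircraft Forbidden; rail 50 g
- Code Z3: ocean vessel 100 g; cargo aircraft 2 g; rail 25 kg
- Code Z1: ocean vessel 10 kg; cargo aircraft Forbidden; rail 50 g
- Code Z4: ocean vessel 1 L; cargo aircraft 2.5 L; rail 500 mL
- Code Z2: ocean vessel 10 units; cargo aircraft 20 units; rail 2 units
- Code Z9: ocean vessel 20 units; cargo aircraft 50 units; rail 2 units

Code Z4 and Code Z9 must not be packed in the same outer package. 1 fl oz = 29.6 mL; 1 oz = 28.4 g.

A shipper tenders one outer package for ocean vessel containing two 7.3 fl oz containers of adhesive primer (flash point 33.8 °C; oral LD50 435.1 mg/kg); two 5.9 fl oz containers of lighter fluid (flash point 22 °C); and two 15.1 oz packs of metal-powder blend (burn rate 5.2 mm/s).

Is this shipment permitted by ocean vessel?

With flash point 33.8 °C (≤ 45 °C), the adhesive primer falls in Code Z4.
Lighter fluid: flash point 22 °C ≤ 45 °C → Code Z4 (Flammable Liquid).
Burn rate 5.2 mm/s meets the Code Z6 criterion (Flammable Solid), so the metal-powder blend is Code Z6.
Code Z4 net quantity: (two 7.3 fl oz containers = 432.16 mL) + (two 5.9 fl oz containers = 349.28 mL) = 781.44 mL.
781.44 mL is within the ocean vessel limit of 1 L for Code Z4.
Code Z6 quantity: two 15.1 oz packs = 857.68 g.
857.68 g ≤ 1 kg (ocean vessel limit, Code Z6) — within limit.
The segregation rule (Code Z4 with Code Z9) does not apply to Code Z4 with Code Z6.
Every hazard code is within its ocean vessel limit and no segregation rule is violated.

Yes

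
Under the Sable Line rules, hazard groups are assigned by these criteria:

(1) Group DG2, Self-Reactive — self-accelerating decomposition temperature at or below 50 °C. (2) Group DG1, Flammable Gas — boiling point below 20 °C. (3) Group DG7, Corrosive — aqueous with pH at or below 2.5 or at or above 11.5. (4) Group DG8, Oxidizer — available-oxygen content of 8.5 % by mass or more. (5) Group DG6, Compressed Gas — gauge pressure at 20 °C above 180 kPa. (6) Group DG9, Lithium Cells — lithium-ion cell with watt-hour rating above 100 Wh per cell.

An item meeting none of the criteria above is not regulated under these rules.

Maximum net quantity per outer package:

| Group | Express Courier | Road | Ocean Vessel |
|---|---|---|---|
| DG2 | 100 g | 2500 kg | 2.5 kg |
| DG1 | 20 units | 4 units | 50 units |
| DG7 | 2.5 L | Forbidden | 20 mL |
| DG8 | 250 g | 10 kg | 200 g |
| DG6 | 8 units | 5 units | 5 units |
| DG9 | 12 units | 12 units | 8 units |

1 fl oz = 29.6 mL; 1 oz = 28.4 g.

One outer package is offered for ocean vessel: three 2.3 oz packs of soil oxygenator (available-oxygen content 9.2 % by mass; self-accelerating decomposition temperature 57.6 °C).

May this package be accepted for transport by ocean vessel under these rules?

Available-oxygen content 9.2 % by mass meets the Group DG8 criterion (Oxidizer), so the soil oxygenator is Group DG8.
Group DG8 quantity: three 2.3 oz packs = 195.96 g.
195.96 g is within the ocean vessel limit of 200 g for Group DG8.

Yes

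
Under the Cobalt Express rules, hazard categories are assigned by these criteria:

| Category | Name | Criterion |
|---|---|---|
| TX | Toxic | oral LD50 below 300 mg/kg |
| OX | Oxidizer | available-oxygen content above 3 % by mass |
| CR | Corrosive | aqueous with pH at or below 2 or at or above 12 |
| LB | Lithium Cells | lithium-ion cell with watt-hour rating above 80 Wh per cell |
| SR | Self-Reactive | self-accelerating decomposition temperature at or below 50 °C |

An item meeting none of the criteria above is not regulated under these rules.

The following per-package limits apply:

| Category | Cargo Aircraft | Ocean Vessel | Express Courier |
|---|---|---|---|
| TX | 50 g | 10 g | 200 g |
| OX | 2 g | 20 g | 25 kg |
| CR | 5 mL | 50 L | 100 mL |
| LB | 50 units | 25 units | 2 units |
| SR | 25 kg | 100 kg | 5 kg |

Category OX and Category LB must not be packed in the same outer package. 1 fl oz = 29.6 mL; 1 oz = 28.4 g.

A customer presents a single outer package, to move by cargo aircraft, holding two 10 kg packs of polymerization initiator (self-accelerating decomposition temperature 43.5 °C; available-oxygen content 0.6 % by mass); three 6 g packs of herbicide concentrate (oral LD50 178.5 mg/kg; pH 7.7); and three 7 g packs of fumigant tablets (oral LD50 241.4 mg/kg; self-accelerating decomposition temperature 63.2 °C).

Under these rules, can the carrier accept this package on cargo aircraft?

The polymerization initiator has self-accelerating decomposition temperature 43.5 °C, which is ≤ 50 °C, so it is Category SR (Self-Reactive).
Oral LD50 178.5 mg/kg meets the Category TX criterion (Toxic), so the herbicide concentrate is Category TX.
Oral LD50 241.4 mg/kg meets the Category TX criterion (Toxic), so the fumigant tablets are Category TX.
Category TX net quantity: (three 6 g packs = 18 g) + (three 7 g packs = 21 g) = 39 g.
39 g is within the cargo aircraft limit of 50 g for Category TX.
Category SR quantity: two 10 kg packs = 20 kg.
20 kg ≤ 25 kg (cargo aircraft limit, Category SR) — within limit.
The segregation rule (Category OX with Category LB) does not apply to Category TX with Category SR.
Every hazard category is within its cargo aircraft limit and no segregation rule is violated.

Yes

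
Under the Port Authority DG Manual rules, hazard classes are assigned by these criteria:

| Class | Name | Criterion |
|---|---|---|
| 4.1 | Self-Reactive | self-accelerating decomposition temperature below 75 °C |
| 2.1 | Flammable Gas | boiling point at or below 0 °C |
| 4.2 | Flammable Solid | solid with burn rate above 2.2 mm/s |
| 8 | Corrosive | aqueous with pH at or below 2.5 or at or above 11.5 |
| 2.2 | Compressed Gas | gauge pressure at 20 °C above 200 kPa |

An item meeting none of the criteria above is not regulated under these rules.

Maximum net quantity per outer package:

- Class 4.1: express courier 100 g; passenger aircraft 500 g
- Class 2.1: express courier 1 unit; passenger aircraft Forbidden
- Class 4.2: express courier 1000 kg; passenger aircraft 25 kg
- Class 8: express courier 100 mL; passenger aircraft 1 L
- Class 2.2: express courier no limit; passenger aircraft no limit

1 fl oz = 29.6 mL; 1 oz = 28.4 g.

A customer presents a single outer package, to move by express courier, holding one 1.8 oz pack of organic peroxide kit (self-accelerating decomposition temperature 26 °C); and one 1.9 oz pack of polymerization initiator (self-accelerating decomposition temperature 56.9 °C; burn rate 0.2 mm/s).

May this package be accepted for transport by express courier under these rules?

With self-accelerating decomposition temperature 26 °C (< 75 °C), the organic peroxide kit falls in Class 4.1.
Self-accelerating decomposition temperature 56.9 °C meets the Class 4.1 criterion (Self-Reactive), so the polymerization initiator is Class 4.1.
Total Class 4.1: (one 1.8 oz pack = 51.12 g) + (one 1.9 oz pack = 53.96 g) = 105.08 g.
105.08 g > 100 g (express courier limit, Class 4.1) — over the limit.

No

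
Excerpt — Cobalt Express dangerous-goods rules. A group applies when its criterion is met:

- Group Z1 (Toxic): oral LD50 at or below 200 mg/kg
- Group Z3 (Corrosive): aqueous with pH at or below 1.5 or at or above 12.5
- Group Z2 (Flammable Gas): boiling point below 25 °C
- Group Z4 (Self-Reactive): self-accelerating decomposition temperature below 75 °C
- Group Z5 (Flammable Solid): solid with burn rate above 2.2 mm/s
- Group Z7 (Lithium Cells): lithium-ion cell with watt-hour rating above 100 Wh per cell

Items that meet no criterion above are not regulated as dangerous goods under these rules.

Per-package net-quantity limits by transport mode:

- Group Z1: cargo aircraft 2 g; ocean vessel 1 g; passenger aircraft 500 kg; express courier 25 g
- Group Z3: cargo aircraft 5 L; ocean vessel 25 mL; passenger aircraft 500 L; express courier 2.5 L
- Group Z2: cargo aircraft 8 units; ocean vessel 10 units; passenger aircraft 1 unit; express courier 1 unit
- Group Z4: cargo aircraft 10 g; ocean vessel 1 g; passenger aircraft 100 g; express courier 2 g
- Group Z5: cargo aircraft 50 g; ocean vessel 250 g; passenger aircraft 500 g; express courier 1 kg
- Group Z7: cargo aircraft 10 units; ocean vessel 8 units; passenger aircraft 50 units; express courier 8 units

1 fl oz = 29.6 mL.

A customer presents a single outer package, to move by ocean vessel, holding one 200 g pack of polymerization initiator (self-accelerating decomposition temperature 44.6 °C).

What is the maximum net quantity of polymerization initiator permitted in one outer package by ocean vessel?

Self-accelerating decomposition temperature 44.6 °C meets the Group Z4 criterion (Self-Reactive), so the polymerization initiator is Group Z4.
The ocean vessel limit for Group Z4 is 1 g.

1 g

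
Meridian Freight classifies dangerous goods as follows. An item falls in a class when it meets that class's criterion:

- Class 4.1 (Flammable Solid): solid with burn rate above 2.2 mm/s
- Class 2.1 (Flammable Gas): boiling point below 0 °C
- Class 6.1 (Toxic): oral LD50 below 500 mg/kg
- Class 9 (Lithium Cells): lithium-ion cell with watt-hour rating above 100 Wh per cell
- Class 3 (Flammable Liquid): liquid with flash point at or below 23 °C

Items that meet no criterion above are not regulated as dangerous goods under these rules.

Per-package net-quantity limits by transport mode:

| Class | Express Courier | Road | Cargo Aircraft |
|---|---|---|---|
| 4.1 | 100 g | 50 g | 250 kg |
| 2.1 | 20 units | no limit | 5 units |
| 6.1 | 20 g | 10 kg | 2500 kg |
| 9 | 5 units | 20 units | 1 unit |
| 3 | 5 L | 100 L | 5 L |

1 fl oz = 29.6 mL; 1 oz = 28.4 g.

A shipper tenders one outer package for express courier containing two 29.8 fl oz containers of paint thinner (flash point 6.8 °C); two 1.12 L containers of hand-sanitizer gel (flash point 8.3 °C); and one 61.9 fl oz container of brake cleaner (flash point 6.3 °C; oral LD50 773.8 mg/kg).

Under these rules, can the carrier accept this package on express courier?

Paint thinner: flash point 6.8 °C ≤ 23 °C → Class 3 (Flammable Liquid).
With flash point 8.3 °C (≤ 23 °C), the hand-sanitizer gel falls in Class 3.
Brake cleaner: flash point 6.3 °C ≤ 23 °C → Class 3 (Flammable Liquid).
Class 3 net quantity: (two 29.8 fl oz containers = 1764.16 mL) + (two 1.12 L containers = 2.24 L) + (one 61.9 fl oz container = 1832.24 mL) = 5836.4 mL.
That exceeds the Class 3 express courier limit of 5 L.

No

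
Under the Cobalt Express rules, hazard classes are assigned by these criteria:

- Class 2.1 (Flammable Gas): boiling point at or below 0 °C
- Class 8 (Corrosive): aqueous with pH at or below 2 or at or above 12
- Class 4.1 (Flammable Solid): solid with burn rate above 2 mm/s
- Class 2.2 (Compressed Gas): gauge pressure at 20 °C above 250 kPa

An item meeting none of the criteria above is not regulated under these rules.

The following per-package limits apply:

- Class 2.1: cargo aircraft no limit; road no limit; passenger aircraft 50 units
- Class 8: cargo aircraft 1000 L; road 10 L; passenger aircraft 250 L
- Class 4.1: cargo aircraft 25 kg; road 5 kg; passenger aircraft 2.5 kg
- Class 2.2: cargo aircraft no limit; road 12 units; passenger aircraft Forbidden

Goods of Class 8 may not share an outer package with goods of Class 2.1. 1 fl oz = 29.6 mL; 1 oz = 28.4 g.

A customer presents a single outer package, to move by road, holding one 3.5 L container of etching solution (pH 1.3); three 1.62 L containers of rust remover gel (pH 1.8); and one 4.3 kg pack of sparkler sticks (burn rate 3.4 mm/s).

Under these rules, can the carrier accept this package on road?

Yes

pH 1.3 meets the Class 8 criterion (Corrosive), so the etching solution is Class 8.
With pH 1.8 (≤ 2), the rust remover gel falls in Class 8.
Burn rate 3.4 mm/s meets the Class 4.1 criterion (Flammable Solid), so the sparkler sticks are Class 4.1.
Total Class 8: 3.5 L + (three 1.62 L containers = 4.86 L) = 8.36 L.
8.36 L is within the road limit of 10 L for Class 8.
Class 4.1 quantity: 4.3 kg.
That is within the Class 4.1 road limit of 5 kg.
The segregation rule (Class 8 with Class 2.1) does not apply to Class 8 with Class 4.1.
Every hazard class is within its road limit and no segregation rule is violated.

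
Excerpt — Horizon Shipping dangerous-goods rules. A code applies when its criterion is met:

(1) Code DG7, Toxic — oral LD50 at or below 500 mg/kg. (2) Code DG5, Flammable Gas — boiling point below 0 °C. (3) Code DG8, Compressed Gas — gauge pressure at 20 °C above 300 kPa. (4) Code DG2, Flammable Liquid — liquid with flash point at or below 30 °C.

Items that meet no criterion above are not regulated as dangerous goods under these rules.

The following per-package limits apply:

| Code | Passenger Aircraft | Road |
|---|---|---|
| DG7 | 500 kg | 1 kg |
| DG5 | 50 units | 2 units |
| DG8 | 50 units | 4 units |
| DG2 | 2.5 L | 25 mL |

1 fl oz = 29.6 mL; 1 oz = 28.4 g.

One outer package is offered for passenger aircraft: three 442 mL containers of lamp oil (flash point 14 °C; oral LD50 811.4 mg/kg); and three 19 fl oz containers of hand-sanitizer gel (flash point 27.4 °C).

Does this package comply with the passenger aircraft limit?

No

With flash point 14 °C (≤ 30 °C), the lamp oil falls in Code DG2.
Hand-sanitizer gel: flash point 27.4 °C ≤ 30 °C → Code DG2 (Flammable Liquid).
Code DG2 net quantity: (three 442 mL containers = 1.326 L) + (three 19 fl oz containers = 1687.2 mL) = 3013.2 mL.
That exceeds the Code DG2 passenger aircraft limit of 2.5 L.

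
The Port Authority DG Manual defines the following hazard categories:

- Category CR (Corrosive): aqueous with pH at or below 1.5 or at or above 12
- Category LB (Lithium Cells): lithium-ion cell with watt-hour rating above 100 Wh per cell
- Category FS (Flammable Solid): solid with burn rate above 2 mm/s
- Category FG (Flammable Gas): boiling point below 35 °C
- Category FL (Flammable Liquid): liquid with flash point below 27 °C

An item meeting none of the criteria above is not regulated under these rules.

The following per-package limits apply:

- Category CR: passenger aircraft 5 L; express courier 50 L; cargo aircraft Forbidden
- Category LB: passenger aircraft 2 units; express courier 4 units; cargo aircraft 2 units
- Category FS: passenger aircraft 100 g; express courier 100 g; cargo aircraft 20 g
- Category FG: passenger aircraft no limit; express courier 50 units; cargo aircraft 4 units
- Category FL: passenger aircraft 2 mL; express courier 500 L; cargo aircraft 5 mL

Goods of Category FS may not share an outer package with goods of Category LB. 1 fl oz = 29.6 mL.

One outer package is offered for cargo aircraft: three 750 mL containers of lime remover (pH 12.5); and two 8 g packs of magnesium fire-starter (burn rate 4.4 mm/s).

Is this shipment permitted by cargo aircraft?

The lime remover has pH 12.5, which is ≥ 12, so it is Category CR (Corrosive).
Burn rate 4.4 mm/s meets the Category FS criterion (Flammable Solid), so the magnesium fire-starter is Category FS.
Category CR quantity: three 750 mL containers = 2.25 L.
By cargo aircraft, Category CR is Forbidden regardless of quantity.
Category FS quantity: two 8 g packs = 16 g.
16 g ≤ 20 g (cargo aircraft limit, Category FS) — within limit.
The segregation rule (Category FS with Category LB) does not apply to Category CR with Category FS.

No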